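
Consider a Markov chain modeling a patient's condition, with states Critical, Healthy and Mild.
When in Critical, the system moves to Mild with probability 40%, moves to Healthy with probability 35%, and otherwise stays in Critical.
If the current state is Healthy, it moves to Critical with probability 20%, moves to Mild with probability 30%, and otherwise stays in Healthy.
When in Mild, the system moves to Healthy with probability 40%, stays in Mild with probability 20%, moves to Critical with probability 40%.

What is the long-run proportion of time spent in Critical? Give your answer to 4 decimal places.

Let the stationary distribution be π with π = πP and π_1 + π_2 + π_3 = 1.
π_1 = 0.25·π_1 + 0.2·π_2 + 0.4·π_3
π_2 = 0.35·π_1 + 0.5·π_2 + 0.4·π_3
Solving with the normalization constraint gives π = (0.2732, 0.4293, 0.2976).
So the stationary probability of Critical is 0.2732.

0.2732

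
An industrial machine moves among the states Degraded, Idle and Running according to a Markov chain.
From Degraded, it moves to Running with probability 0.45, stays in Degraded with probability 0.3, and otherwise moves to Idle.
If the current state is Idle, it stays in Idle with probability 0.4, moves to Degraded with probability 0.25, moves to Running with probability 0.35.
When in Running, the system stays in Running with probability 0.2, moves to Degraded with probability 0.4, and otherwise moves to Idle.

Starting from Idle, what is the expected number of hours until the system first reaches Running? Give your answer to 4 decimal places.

Let t(s) be the expected number of hours to first reach Running from state s, with t(Running) = 0. Conditioning on the first hour:
t(Degraded) = 1 + 0.3·t(Degraded) + 0.25·t(Idle)
t(Idle) = 1 + 0.25·t(Degraded) + 0.4·t(Idle)
Solving: t(Degraded) = 2.3776, t(Idle) = 2.6573.
Expected hours from Idle to Running: 2.6573.

2.6573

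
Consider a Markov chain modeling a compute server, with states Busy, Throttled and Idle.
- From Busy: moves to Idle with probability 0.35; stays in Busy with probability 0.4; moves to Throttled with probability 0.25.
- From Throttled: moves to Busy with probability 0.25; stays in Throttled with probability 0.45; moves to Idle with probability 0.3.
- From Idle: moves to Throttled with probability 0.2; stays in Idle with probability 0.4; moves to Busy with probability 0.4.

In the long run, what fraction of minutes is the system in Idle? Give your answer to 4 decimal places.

0.3531

Let the stationary distribution be π with π = πP and π_1 + π_2 + π_3 = 1.
π_1 = 0.4·π_1 + 0.25·π_2 + 0.4·π_3
π_2 = 0.25·π_1 + 0.45·π_2 + 0.2·π_3
Solving with the normalization constraint gives π = (0.3564, 0.2904, 0.3531).
So the stationary probability of Idle is 0.3531.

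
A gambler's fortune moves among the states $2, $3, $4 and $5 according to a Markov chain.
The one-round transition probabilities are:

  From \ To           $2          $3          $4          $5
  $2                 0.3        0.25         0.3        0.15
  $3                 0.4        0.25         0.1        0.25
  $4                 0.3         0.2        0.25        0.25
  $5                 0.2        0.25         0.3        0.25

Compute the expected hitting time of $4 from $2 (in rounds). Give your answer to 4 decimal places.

Let t(s) be the expected number of rounds to first reach $4 from state s, with t($4) = 0. Conditioning on the first round:
t($2) = 1 + 0.3·t($2) + 0.25·t($3) + 0.15·t($5)
t($3) = 1 + 0.4·t($2) + 0.25·t($3) + 0.25·t($5)
t($5) = 1 + 0.2·t($2) + 0.25·t($3) + 0.25·t($5)
Solving: t($2) = 4.0000, t($3) = 4.8000, t($5) = 4.0000.
Expected rounds from $2 to $4: 4.0000.

4.0000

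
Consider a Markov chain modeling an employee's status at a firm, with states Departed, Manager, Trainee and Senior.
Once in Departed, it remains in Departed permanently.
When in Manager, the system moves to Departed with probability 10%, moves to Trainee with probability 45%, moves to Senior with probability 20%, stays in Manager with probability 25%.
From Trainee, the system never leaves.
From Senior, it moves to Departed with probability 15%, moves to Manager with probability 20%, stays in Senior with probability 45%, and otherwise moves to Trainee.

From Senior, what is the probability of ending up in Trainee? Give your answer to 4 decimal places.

0.6443

Let h(s) be the probability of absorption at Trainee starting from transient state s. Then h(Trainee) = 1 and h(Departed) = 0. By first-step analysis:
h(Manager) = 0.1·0 + 0.25·h(Manager) + 0.45·1 + 0.2·h(Senior)
h(Senior) = 0.15·0 + 0.2·h(Manager) + 0.2·1 + 0.45·h(Senior)
Solving: h(Manager) = 0.7718, h(Senior) = 0.6443.
Starting from Senior, the probability is 0.6443.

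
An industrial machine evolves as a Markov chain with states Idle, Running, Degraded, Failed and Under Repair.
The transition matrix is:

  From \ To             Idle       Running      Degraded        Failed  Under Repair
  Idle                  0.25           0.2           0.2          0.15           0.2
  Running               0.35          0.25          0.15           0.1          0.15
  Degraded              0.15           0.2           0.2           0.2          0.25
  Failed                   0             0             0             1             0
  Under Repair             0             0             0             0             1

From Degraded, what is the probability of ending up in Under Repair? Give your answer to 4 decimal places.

Let h(s) be the probability of absorption at Under Repair starting from transient state s. Then h(Under Repair) = 1 and h(Failed) = 0. By first-step analysis:
h(Idle) = 0.25·h(Idle) + 0.2·h(Running) + 0.2·h(Degraded) + 0.15·0 + 0.2·1
h(Running) = 0.35·h(Idle) + 0.25·h(Running) + 0.15·h(Degraded) + 0.1·0 + 0.15·1
h(Degraded) = 0.15·h(Idle) + 0.2·h(Running) + 0.2·h(Degraded) + 0.2·0 + 0.25·1
Solving: h(Idle) = 0.5719, h(Running) = 0.5798, h(Degraded) = 0.5647.
Starting from Degraded, the probability is 0.5647.

0.5647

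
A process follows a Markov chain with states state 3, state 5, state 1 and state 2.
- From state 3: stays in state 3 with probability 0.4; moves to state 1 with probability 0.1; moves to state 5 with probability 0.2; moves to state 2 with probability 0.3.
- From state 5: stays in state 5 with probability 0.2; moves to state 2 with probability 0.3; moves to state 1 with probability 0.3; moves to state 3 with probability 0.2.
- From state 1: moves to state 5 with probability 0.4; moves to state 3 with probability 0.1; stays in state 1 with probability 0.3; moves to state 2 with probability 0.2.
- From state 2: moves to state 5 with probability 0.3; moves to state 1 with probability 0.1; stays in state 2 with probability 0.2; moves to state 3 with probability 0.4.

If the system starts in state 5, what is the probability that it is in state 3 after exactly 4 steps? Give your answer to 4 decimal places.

0.2878

Propagate the distribution vector 4 steps from state 5.
After 0 steps: (0.0000, 1.0000, 0.0000, 0.0000)
After 1 step: (0.2000, 0.2000, 0.3000, 0.3000)
After 2 steps: (0.2700, 0.2900, 0.2000, 0.2400)
After 3 steps: (0.2820, 0.2640, 0.1980, 0.2560)
After 4 steps: (0.2878, 0.2652, 0.1924, 0.2546)
P(in state 3 after 4 steps) = 0.2878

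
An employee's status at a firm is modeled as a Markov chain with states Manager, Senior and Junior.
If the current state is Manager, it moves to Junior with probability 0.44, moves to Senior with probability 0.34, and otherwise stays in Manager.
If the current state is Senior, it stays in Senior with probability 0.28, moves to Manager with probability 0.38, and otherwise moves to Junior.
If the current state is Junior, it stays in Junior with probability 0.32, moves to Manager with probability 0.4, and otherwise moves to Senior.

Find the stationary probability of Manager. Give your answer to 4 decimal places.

0.3339

Let the stationary distribution be π with π = πP and π_1 + π_2 + π_3 = 1.
π_1 = 0.22·π_1 + 0.38·π_2 + 0.4·π_3
π_2 = 0.34·π_1 + 0.28·π_2 + 0.28·π_3
Solving with the normalization constraint gives π = (0.3339, 0.3000, 0.3661).
So the stationary probability of Manager is 0.3339.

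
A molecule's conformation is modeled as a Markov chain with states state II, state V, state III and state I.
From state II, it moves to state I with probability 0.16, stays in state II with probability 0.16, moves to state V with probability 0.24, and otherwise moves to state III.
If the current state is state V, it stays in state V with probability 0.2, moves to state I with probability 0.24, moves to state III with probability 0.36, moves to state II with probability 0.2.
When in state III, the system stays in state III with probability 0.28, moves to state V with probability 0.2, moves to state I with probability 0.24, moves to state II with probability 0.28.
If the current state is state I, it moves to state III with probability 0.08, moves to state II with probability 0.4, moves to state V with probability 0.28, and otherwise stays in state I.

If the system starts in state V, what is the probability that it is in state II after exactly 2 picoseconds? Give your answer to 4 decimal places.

Propagate the distribution vector 2 picoseconds from state V.
After 0 picoseconds: (0.0000, 1.0000, 0.0000, 0.0000)
After 1 picosecond: (0.2000, 0.2000, 0.3600, 0.2400)
After 2 picoseconds: (0.2688, 0.2272, 0.2800, 0.2240)
P(in state II after 2 picoseconds) = 0.2688

0.2688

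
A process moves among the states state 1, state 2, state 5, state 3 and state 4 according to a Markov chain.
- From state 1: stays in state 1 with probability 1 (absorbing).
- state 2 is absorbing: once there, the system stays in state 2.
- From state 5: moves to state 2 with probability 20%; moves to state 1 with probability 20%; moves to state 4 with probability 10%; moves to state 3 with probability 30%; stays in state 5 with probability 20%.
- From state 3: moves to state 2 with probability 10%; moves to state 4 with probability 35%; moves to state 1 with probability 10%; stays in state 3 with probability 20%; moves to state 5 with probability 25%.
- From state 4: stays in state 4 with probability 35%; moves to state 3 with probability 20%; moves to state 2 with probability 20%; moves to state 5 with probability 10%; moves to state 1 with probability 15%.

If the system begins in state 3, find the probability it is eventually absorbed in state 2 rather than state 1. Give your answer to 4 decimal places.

0.5265

Let h(s) be the probability of absorption at state 2 starting from transient state s. Then h(state 2) = 1 and h(state 1) = 0. By first-step analysis:
h(state 5) = 0.2·0 + 0.2·1 + 0.2·h(state 5) + 0.3·h(state 3) + 0.1·h(state 4)
h(state 3) = 0.1·0 + 0.1·1 + 0.25·h(state 5) + 0.2·h(state 3) + 0.35·h(state 4)
h(state 4) = 0.15·0 + 0.2·1 + 0.1·h(state 5) + 0.2·h(state 3) + 0.35·h(state 4)
Solving: h(state 5) = 0.5161, h(state 3) = 0.5265, h(state 4) = 0.5491.
Starting from state 3, the probability is 0.5265.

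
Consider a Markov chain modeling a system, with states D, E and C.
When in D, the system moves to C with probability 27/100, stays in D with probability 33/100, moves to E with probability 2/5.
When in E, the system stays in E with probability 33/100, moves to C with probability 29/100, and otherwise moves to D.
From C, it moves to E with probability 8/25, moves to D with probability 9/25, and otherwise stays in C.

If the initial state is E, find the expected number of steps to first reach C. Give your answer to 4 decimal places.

3.5365

Let t(s) be the expected number of steps to first reach C from state s, with t(C) = 0. Conditioning on the first step:
t(D) = 1 + 0.33·t(D) + 0.4·t(E)
t(E) = 1 + 0.38·t(D) + 0.33·t(E)
Solving: t(D) = 3.6039, t(E) = 3.5365.
Expected steps from E to C: 3.5365.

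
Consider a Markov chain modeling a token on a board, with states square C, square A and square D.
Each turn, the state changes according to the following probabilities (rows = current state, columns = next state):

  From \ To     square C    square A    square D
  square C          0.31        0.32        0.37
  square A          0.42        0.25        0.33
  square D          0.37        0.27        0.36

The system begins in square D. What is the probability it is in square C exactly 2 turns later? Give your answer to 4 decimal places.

Sum over the intermediate state after 1 turn:
P = P(square D→square C)·P(square C→square C) + P(square D→square A)·P(square A→square C) + P(square D→square D)·P(square D→square C)
  = 0.37×0.31 + 0.27×0.42 + 0.36×0.37
  = 0.1147 + 0.1134 + 0.1332 = 0.3613

0.3613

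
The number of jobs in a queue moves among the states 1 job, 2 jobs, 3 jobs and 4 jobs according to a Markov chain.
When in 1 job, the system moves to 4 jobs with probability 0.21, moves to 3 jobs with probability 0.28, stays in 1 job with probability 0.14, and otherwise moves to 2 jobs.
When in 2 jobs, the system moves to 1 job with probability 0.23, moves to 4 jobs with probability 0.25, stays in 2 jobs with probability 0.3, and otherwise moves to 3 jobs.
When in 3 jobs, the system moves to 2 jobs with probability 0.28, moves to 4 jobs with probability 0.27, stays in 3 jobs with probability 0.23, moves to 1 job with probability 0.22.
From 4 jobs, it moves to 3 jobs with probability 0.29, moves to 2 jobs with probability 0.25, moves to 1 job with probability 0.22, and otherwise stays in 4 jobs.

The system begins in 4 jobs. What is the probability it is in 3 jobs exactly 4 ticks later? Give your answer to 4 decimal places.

Propagate the distribution vector 4 ticks from 4 jobs.
After 0 ticks: (0.0000, 0.0000, 0.0000, 1.0000)
After 1 tick: (0.2200, 0.2500, 0.2900, 0.2400)
After 2 ticks: (0.2049, 0.2976, 0.2529, 0.2446)
After 3 ticks: (0.2066, 0.2971, 0.2519, 0.2444)
After 4 ticks: (0.2064, 0.2972, 0.2520, 0.2443)
P(in 3 jobs after 4 ticks) = 0.2520

0.2520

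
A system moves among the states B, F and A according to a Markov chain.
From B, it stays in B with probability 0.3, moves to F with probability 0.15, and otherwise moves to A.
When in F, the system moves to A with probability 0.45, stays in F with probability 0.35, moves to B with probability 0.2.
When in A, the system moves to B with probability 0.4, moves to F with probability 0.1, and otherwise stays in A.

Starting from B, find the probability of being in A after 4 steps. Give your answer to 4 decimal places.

0.5090

Propagate the distribution vector 4 steps from B.
After 0 steps: (1.0000, 0.0000, 0.0000)
After 1 step: (0.3000, 0.1500, 0.5500)
After 2 steps: (0.3400, 0.1525, 0.5075)
After 3 steps: (0.3355, 0.1551, 0.5094)
After 4 steps: (0.3354, 0.1556, 0.5090)
P(in A after 4 steps) = 0.5090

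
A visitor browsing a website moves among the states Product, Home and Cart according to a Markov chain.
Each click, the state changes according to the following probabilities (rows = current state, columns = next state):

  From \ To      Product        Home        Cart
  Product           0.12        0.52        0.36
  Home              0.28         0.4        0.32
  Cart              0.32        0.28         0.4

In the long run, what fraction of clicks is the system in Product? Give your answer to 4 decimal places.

0.2538

Let the stationary distribution be π with π = πP and π_1 + π_2 + π_3 = 1.
π_1 = 0.12·π_1 + 0.28·π_2 + 0.32·π_3
π_2 = 0.52·π_1 + 0.4·π_2 + 0.28·π_3
Solving with the normalization constraint gives π = (0.2538, 0.3874, 0.3589).
So the stationary probability of Product is 0.2538.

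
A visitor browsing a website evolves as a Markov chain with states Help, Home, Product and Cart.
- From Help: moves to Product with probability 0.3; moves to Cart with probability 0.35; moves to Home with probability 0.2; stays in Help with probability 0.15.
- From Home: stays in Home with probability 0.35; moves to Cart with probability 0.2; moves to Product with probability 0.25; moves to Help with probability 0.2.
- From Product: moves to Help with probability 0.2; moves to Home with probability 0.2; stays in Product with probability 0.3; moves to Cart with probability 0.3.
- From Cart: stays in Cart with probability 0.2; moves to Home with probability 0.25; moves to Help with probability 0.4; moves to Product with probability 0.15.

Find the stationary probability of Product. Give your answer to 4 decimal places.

Let the stationary distribution be π with π = πP and π_1 + π_2 + π_3 + π_4 = 1.
π_1 = 0.15·π_1 + 0.2·π_2 + 0.2·π_3 + 0.4·π_4
π_2 = 0.2·π_1 + 0.35·π_2 + 0.2·π_3 + 0.25·π_4
π_3 = 0.3·π_1 + 0.25·π_2 + 0.3·π_3 + 0.15·π_4
Solving with the normalization constraint gives π = (0.2402, 0.2506, 0.2483, 0.2609).
So the stationary probability of Product is 0.2483.

0.2483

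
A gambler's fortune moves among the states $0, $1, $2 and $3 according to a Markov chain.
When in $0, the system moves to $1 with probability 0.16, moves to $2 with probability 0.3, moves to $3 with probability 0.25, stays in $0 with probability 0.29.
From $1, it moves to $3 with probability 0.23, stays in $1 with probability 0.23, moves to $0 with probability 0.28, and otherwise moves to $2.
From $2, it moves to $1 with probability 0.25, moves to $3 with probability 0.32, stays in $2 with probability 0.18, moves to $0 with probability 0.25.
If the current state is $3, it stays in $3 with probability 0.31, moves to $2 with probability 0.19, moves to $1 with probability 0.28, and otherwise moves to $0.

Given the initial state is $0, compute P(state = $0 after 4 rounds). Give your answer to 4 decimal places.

0.2589

Propagate the distribution vector 4 rounds from $0.
After 0 rounds: (1.0000, 0.0000, 0.0000, 0.0000)
After 1 round: (0.2900, 0.1600, 0.3000, 0.2500)
After 2 rounds: (0.2589, 0.2282, 0.2301, 0.2828)
After 3 rounds: (0.2587, 0.2306, 0.2322, 0.2785)
After 4 rounds: (0.2589, 0.2305, 0.2323, 0.2783)
P(in $0 after 4 rounds) = 0.2589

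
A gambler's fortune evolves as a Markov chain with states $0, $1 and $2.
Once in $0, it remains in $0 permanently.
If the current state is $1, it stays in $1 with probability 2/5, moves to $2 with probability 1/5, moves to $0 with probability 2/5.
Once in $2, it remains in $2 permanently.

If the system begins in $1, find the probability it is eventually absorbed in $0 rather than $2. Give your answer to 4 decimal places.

0.6667

Let h(s) be the probability of absorption at $0 starting from transient state s. Then h($0) = 1 and h($2) = 0. By first-step analysis:
h($1) = 0.4·1 + 0.4·h($1) + 0.2·0
Solving: h($1) = 0.6667.
Starting from $1, the probability is 0.6667.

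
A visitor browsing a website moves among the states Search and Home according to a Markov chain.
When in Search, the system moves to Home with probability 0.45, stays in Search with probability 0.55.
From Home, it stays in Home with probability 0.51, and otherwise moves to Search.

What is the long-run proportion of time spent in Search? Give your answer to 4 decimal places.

Let the stationary distribution be π with π = πP and π_1 + π_2 = 1.
π_1 = 0.55·π_1 + 0.49·π_2
Solving with the normalization constraint gives π = (0.5213, 0.4787).
So the stationary probability of Search is 0.5213.

0.5213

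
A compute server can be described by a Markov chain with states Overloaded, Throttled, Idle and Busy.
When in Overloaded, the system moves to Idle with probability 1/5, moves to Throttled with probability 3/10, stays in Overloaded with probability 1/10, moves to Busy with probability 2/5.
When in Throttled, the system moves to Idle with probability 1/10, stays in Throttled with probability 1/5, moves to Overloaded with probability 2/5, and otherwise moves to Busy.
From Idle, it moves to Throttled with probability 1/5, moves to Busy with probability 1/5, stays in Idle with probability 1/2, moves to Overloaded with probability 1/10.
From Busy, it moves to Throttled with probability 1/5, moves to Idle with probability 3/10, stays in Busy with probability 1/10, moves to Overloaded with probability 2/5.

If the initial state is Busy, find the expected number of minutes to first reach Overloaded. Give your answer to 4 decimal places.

Let t(s) be the expected number of minutes to first reach Overloaded from state s, with t(Overloaded) = 0. Conditioning on the first minute:
t(Throttled) = 1 + 0.2·t(Throttled) + 0.1·t(Idle) + 0.3·t(Busy)
t(Idle) = 1 + 0.2·t(Throttled) + 0.5·t(Idle) + 0.2·t(Busy)
t(Busy) = 1 + 0.2·t(Throttled) + 0.3·t(Idle) + 0.1·t(Busy)
Solving: t(Throttled) = 3.0579, t(Idle) = 4.5455, t(Busy) = 3.3058.
Expected minutes from Busy to Overloaded: 3.3058.

3.3058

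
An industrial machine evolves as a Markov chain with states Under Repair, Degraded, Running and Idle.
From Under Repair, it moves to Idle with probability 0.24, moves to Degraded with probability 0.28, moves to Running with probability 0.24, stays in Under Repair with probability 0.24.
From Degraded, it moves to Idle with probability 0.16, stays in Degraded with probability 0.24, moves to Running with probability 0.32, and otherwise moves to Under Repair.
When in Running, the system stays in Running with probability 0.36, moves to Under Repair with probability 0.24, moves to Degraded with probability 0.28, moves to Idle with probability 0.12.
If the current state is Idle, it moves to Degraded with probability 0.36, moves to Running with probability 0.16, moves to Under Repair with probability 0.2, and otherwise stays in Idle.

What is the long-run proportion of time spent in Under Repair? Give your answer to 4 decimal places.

0.2437

Let the stationary distribution be π with π = πP and π_1 + π_2 + π_3 + π_4 = 1.
π_1 = 0.24·π_1 + 0.28·π_2 + 0.24·π_3 + 0.2·π_4
π_2 = 0.28·π_1 + 0.24·π_2 + 0.28·π_3 + 0.36·π_4
π_3 = 0.24·π_1 + 0.32·π_2 + 0.36·π_3 + 0.16·π_4
Solving with the normalization constraint gives π = (0.2437, 0.2839, 0.2812, 0.1912).
So the stationary probability of Under Repair is 0.2437.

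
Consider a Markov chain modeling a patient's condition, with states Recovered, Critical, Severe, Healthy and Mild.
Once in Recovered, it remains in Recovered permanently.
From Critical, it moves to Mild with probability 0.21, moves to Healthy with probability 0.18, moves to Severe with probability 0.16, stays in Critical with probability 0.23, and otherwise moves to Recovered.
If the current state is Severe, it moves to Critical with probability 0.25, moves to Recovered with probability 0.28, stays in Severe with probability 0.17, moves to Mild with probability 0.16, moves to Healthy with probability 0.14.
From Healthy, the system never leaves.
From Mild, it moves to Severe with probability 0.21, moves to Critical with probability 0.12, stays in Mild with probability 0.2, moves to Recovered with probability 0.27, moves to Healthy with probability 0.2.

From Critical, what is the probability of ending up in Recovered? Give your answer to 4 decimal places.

0.5756

Let h(s) be the probability of absorption at Recovered starting from transient state s. Then h(Recovered) = 1 and h(Healthy) = 0. By first-step analysis:
h(Critical) = 0.22·1 + 0.23·h(Critical) + 0.16·h(Severe) + 0.18·0 + 0.21·h(Mild)
h(Severe) = 0.28·1 + 0.25·h(Critical) + 0.17·h(Severe) + 0.14·0 + 0.16·h(Mild)
h(Mild) = 0.27·1 + 0.12·h(Critical) + 0.21·h(Severe) + 0.2·0 + 0.2·h(Mild)
Solving: h(Critical) = 0.5756, h(Severe) = 0.6240, h(Mild) = 0.5877.
Starting from Critical, the probability is 0.5756.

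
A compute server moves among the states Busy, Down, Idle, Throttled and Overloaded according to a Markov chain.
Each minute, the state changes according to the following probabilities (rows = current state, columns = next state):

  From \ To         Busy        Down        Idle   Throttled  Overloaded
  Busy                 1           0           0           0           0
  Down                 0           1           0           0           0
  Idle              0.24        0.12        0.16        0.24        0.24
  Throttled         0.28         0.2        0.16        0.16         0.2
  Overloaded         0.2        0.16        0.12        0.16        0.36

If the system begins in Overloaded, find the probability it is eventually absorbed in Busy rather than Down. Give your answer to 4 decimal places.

0.5754

Let h(s) be the probability of absorption at Busy starting from transient state s. Then h(Busy) = 1 and h(Down) = 0. By first-step analysis:
h(Idle) = 0.24·1 + 0.12·0 + 0.16·h(Idle) + 0.24·h(Throttled) + 0.24·h(Overloaded)
h(Throttled) = 0.28·1 + 0.2·0 + 0.16·h(Idle) + 0.16·h(Throttled) + 0.2·h(Overloaded)
h(Overloaded) = 0.2·1 + 0.16·0 + 0.12·h(Idle) + 0.16·h(Throttled) + 0.36·h(Overloaded)
Solving: h(Idle) = 0.6181, h(Throttled) = 0.5881, h(Overloaded) = 0.5754.
Starting from Overloaded, the probability is 0.5754.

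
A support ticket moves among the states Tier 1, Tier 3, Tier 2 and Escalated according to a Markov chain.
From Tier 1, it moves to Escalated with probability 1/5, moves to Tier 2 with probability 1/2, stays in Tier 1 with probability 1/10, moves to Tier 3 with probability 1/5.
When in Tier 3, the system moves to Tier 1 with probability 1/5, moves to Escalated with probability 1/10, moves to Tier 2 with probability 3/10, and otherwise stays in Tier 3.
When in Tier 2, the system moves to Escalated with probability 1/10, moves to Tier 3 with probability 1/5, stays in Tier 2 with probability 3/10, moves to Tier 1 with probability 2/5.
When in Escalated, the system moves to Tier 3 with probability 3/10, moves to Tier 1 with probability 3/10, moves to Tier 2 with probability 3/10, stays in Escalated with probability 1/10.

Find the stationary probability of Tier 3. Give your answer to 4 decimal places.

Let the stationary distribution be π with π = πP and π_1 + π_2 + π_3 + π_4 = 1.
π_1 = 0.1·π_1 + 0.2·π_2 + 0.4·π_3 + 0.3·π_4
π_2 = 0.2·π_1 + 0.4·π_2 + 0.2·π_3 + 0.3·π_4
π_3 = 0.5·π_1 + 0.3·π_2 + 0.3·π_3 + 0.3·π_4
Solving with the normalization constraint gives π = (0.2571, 0.2657, 0.3514, 0.1257).
So the stationary probability of Tier 3 is 0.2657.

0.2657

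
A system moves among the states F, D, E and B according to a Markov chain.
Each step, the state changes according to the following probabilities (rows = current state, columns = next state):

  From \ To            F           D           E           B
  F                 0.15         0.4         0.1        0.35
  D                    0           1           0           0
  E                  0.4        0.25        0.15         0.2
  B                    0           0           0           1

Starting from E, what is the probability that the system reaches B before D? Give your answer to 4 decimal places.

Let h(s) be the probability of absorption at B starting from transient state s. Then h(B) = 1 and h(D) = 0. By first-step analysis:
h(F) = 0.15·h(F) + 0.4·0 + 0.1·h(E) + 0.35·1
h(E) = 0.4·h(F) + 0.25·0 + 0.15·h(E) + 0.2·1
Solving: h(F) = 0.4652, h(E) = 0.4542.
Starting from E, the probability is 0.4542.

0.4542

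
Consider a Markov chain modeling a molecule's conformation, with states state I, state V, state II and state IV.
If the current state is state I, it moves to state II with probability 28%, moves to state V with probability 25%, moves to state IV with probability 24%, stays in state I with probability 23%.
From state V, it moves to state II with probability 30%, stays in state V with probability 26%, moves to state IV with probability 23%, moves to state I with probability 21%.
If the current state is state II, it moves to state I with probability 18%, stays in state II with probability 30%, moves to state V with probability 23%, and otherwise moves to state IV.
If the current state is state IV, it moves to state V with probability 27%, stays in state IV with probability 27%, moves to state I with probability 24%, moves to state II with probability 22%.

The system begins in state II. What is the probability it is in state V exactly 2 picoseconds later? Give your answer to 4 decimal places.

0.2521

Propagate the distribution vector 2 picoseconds from state II.
After 0 picoseconds: (0.0000, 0.0000, 1.0000, 0.0000)
After 1 picosecond: (0.1800, 0.2300, 0.3000, 0.2900)
After 2 picoseconds: (0.2133, 0.2521, 0.2732, 0.2614)
P(in state V after 2 picoseconds) = 0.2521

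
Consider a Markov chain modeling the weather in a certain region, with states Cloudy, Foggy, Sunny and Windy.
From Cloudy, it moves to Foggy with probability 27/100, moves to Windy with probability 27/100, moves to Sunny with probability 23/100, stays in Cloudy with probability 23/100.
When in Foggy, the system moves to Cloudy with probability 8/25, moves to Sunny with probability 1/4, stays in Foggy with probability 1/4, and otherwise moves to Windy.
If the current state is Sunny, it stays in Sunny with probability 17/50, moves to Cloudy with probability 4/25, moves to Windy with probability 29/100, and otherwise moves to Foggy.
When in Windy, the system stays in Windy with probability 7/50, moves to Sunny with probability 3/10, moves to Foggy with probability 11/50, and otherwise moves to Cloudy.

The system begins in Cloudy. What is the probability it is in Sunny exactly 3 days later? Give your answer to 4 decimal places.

0.2806

Propagate the distribution vector 3 days from Cloudy.
After 0 days: (1.0000, 0.0000, 0.0000, 0.0000)
After 1 day: (0.2300, 0.2700, 0.2300, 0.2700)
After 2 days: (0.2679, 0.2373, 0.2796, 0.2152)
After 3 days: (0.2555, 0.2377, 0.2806, 0.2263)
P(in Sunny after 3 days) = 0.2806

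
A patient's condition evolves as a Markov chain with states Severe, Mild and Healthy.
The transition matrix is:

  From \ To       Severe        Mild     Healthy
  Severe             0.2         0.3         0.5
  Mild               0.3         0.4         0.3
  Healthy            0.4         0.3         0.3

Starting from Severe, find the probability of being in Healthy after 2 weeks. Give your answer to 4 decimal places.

0.3400

Sum over the intermediate state after 1 week:
P = P(Severe→Severe)·P(Severe→Healthy) + P(Severe→Mild)·P(Mild→Healthy) + P(Severe→Healthy)·P(Healthy→Healthy)
  = 0.2×0.5 + 0.3×0.3 + 0.5×0.3
  = 0.1000 + 0.0900 + 0.1500 = 0.3400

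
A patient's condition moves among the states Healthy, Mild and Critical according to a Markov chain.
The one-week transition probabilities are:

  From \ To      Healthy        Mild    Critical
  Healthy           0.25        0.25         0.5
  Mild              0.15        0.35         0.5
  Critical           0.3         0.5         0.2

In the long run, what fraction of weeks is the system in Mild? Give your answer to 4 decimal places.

Let the stationary distribution be π with π = πP and π_1 + π_2 + π_3 = 1.
π_1 = 0.25·π_1 + 0.15·π_2 + 0.3·π_3
π_2 = 0.25·π_1 + 0.35·π_2 + 0.5·π_3
Solving with the normalization constraint gives π = (0.2308, 0.3846, 0.3846).
So the stationary probability of Mild is 0.3846.

0.3846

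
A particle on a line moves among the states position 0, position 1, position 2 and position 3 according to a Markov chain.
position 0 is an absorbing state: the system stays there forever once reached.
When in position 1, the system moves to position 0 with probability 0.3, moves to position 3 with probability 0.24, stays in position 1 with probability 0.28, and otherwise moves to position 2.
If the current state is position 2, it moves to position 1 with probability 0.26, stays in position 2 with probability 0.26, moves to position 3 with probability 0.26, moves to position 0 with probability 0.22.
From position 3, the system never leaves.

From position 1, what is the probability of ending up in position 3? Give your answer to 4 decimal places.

Let h(s) be the probability of absorption at position 3 starting from transient state s. Then h(position 3) = 1 and h(position 0) = 0. By first-step analysis:
h(position 1) = 0.3·0 + 0.28·h(position 1) + 0.18·h(position 2) + 0.24·1
h(position 2) = 0.22·0 + 0.26·h(position 1) + 0.26·h(position 2) + 0.26·1
Solving: h(position 1) = 0.4617, h(position 2) = 0.5136.
Starting from position 1, the probability is 0.4617.

0.4617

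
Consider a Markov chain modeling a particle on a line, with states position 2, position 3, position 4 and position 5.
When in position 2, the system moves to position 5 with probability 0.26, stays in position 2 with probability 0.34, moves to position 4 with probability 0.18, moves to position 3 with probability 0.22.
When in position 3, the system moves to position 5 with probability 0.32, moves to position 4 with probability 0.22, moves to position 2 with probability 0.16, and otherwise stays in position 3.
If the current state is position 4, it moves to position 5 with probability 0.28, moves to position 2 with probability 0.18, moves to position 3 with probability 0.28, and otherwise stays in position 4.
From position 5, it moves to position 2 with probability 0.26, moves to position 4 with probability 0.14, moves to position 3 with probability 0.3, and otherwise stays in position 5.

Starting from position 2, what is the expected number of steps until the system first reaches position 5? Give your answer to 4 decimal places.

3.5805

Let t(s) be the expected number of steps to first reach position 5 from state s, with t(position 5) = 0. Conditioning on the first step:
t(position 2) = 1 + 0.34·t(position 2) + 0.22·t(position 3) + 0.18·t(position 4)
t(position 3) = 1 + 0.16·t(position 2) + 0.3·t(position 3) + 0.22·t(position 4)
t(position 4) = 1 + 0.18·t(position 2) + 0.28·t(position 3) + 0.26·t(position 4)
Solving: t(position 2) = 3.5805, t(position 3) = 3.3429, t(position 4) = 3.4872.
Expected steps from position 2 to position 5: 3.5805.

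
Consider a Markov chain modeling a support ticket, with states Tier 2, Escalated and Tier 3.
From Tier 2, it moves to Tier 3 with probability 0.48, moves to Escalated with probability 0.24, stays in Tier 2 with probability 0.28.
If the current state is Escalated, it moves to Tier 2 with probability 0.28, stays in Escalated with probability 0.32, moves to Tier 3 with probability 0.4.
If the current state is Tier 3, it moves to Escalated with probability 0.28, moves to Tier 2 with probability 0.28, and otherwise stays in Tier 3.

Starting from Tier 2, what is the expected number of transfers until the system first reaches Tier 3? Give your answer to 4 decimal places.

Let t(s) be the expected number of transfers to first reach Tier 3 from state s, with t(Tier 3) = 0. Conditioning on the first transfer:
t(Tier 2) = 1 + 0.28·t(Tier 2) + 0.24·t(Escalated)
t(Escalated) = 1 + 0.28·t(Tier 2) + 0.32·t(Escalated)
Solving: t(Tier 2) = 2.1780, t(Escalated) = 2.3674.
Expected transfers from Tier 2 to Tier 3: 2.1780.

2.1780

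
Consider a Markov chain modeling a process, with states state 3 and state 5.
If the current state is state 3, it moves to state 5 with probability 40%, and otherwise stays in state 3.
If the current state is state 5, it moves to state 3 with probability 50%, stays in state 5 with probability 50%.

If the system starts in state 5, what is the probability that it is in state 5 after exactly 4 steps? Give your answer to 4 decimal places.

Propagate the distribution vector 4 steps from state 5.
After 0 steps: (0.0000, 1.0000)
After 1 step: (0.5000, 0.5000)
After 2 steps: (0.5500, 0.4500)
After 3 steps: (0.5550, 0.4450)
After 4 steps: (0.5555, 0.4445)
P(in state 5 after 4 steps) = 0.4445

0.4445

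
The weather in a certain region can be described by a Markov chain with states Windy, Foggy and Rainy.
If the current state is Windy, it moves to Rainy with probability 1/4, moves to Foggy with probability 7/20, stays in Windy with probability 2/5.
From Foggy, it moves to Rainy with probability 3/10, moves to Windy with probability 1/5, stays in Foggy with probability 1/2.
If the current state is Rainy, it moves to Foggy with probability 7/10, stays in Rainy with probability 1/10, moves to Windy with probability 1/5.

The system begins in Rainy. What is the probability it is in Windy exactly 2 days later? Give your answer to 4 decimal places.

Sum over the intermediate state after 1 day:
P = P(Rainy→Windy)·P(Windy→Windy) + P(Rainy→Foggy)·P(Foggy→Windy) + P(Rainy→Rainy)·P(Rainy→Windy)
  = 0.2×0.4 + 0.7×0.2 + 0.1×0.2
  = 0.0800 + 0.1400 + 0.0200 = 0.2400

0.2400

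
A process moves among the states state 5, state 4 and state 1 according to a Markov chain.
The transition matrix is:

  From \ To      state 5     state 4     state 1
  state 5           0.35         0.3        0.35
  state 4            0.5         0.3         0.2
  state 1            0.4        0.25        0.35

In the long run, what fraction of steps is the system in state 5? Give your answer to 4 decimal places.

Let the stationary distribution be π with π = πP and π_1 + π_2 + π_3 = 1.
π_1 = 0.35·π_1 + 0.5·π_2 + 0.4·π_3
π_2 = 0.3·π_1 + 0.3·π_2 + 0.25·π_3
Solving with the normalization constraint gives π = (0.4081, 0.2846, 0.3073).
So the stationary probability of state 5 is 0.4081.

0.4081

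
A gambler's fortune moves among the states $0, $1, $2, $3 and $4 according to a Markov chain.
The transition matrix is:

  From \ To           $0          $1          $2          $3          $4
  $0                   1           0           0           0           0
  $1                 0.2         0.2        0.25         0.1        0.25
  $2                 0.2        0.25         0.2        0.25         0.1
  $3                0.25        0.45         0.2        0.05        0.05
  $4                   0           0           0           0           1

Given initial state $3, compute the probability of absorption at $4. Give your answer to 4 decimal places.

0.3609

Let h(s) be the probability of absorption at $4 starting from transient state s. Then h($4) = 1 and h($0) = 0. By first-step analysis:
h($1) = 0.2·0 + 0.2·h($1) + 0.25·h($2) + 0.1·h($3) + 0.25·1
h($2) = 0.2·0 + 0.25·h($1) + 0.2·h($2) + 0.25·h($3) + 0.1·1
h($3) = 0.25·0 + 0.45·h($1) + 0.2·h($2) + 0.05·h($3) + 0.05·1
Solving: h($1) = 0.4787, h($2) = 0.3874, h($3) = 0.3609.
Starting from $3, the probability is 0.3609.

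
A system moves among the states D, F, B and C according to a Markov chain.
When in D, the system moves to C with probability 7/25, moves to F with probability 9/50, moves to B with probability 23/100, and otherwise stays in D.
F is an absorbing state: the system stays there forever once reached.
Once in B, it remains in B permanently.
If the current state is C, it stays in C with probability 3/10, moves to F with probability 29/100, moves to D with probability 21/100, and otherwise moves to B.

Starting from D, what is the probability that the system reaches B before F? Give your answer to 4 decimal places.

Let h(s) be the probability of absorption at B starting from transient state s. Then h(B) = 1 and h(F) = 0. By first-step analysis:
h(D) = 0.31·h(D) + 0.18·0 + 0.23·1 + 0.28·h(C)
h(C) = 0.21·h(D) + 0.29·0 + 0.2·1 + 0.3·h(C)
Solving: h(D) = 0.5116, h(C) = 0.4392.
Starting from D, the probability is 0.5116.

0.5116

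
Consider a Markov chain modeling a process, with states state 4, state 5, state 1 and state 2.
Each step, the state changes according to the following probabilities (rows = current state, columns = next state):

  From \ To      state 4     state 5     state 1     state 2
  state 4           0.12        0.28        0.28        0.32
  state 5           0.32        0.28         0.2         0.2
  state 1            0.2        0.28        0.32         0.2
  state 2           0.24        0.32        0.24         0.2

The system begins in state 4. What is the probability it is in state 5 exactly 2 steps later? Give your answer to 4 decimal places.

Propagate the distribution vector 2 steps from state 4.
After 0 steps: (1.0000, 0.0000, 0.0000, 0.0000)
After 1 step: (0.1200, 0.2800, 0.2800, 0.3200)
After 2 steps: (0.2368, 0.2928, 0.2560, 0.2144)
P(in state 5 after 2 steps) = 0.2928

0.2928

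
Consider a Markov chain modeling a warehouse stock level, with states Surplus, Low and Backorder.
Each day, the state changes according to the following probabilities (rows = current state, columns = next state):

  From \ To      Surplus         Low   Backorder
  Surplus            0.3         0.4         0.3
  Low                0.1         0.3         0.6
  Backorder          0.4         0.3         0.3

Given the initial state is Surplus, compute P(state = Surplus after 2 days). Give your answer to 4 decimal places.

0.2500

Sum over the intermediate state after 1 day:
P = P(Surplus→Surplus)·P(Surplus→Surplus) + P(Surplus→Low)·P(Low→Surplus) + P(Surplus→Backorder)·P(Backorder→Surplus)
  = 0.3×0.3 + 0.4×0.1 + 0.3×0.4
  = 0.0900 + 0.0400 + 0.1200 = 0.2500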